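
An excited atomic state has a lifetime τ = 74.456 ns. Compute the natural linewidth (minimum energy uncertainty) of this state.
4.420 neV

Using the energy-time uncertainty principle:
ΔEΔt ≥ ℏ/2

The lifetime τ represents the time uncertainty Δt.
The natural linewidth (minimum energy uncertainty) is:

ΔE = ℏ/(2τ)
ΔE = (1.055e-34 J·s) / (2 × 7.446e-08 s)
ΔE = 7.082e-28 J = 4.420 neV

This natural linewidth limits the precision of spectroscopic measurements.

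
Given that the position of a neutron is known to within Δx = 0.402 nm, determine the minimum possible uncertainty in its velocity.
78.311 m/s

Using the Heisenberg uncertainty principle and Δp = mΔv:
ΔxΔp ≥ ℏ/2
Δx(mΔv) ≥ ℏ/2

The minimum uncertainty in velocity is:
Δv_min = ℏ/(2mΔx)
Δv_min = (1.055e-34 J·s) / (2 × 1.675e-27 kg × 4.020e-10 m)
Δv_min = 7.831e+01 m/s = 78.311 m/s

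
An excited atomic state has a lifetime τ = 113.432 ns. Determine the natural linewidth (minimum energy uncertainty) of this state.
2.901 neV

Using the energy-time uncertainty principle:
ΔEΔt ≥ ℏ/2

The lifetime τ represents the time uncertainty Δt.
The natural linewidth (minimum energy uncertainty) is:

ΔE = ℏ/(2τ)
ΔE = (1.055e-34 J·s) / (2 × 1.134e-07 s)
ΔE = 4.648e-28 J = 2.901 neV

This natural linewidth limits the precision of spectroscopic measurements.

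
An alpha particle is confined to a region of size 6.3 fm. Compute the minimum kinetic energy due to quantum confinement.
32.900 keV

Using the uncertainty principle:

1. Position uncertainty: Δx ≈ 6.300e-15 m
2. Minimum momentum uncertainty: Δp = ℏ/(2Δx) = 8.370e-21 kg·m/s
3. Minimum kinetic energy:
   KE = (Δp)²/(2m) = (8.370e-21)²/(2 × 6.645e-27 kg)
   KE = 5.271e-15 J = 32.900 keV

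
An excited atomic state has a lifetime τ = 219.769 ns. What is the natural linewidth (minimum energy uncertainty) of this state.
1.498 neV

Using the energy-time uncertainty principle:
ΔEΔt ≥ ℏ/2

The lifetime τ represents the time uncertainty Δt.
The natural linewidth (minimum energy uncertainty) is:

ΔE = ℏ/(2τ)
ΔE = (1.055e-34 J·s) / (2 × 2.198e-07 s)
ΔE = 2.399e-28 J = 1.498 neV

This natural linewidth limits the precision of spectroscopic measurements.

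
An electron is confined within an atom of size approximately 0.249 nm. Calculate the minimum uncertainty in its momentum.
2.118 × 10^-25 kg·m/s

Using the Heisenberg uncertainty principle:
ΔxΔp ≥ ℏ/2

With Δx ≈ L = 2.490e-10 m (the confinement size):
Δp_min = ℏ/(2Δx)
Δp_min = (1.055e-34 J·s) / (2 × 2.490e-10 m)
Δp_min = 2.118e-25 kg·m/s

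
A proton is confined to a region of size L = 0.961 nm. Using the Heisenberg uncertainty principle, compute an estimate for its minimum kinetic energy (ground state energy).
5.617 μeV

Using the uncertainty principle to estimate ground state energy:

1. The position uncertainty is approximately the confinement size:
   Δx ≈ L = 9.610e-10 m

2. From ΔxΔp ≥ ℏ/2, the minimum momentum uncertainty is:
   Δp ≈ ℏ/(2L) = 5.487e-26 kg·m/s

3. The kinetic energy is approximately:
   KE ≈ (Δp)²/(2m) = (5.487e-26)²/(2 × 1.673e-27 kg)
   KE ≈ 8.999e-25 J = 5.617 μeV

This is an order-of-magnitude estimate of the ground state energy.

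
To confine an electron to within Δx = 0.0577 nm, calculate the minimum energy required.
2.861 eV

Localizing a particle requires giving it sufficient momentum uncertainty:

1. From uncertainty principle: Δp ≥ ℏ/(2Δx)
   Δp_min = (1.055e-34 J·s) / (2 × 5.770e-11 m)
   Δp_min = 9.138e-25 kg·m/s

2. This momentum uncertainty corresponds to kinetic energy:
   KE ≈ (Δp)²/(2m) = (9.138e-25)²/(2 × 9.109e-31 kg)
   KE = 4.584e-19 J = 2.861 eV

Tighter localization requires more energy.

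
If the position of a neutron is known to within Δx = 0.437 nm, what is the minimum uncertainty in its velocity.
72.039 m/s

Using the Heisenberg uncertainty principle and Δp = mΔv:
ΔxΔp ≥ ℏ/2
Δx(mΔv) ≥ ℏ/2

The minimum uncertainty in velocity is:
Δv_min = ℏ/(2mΔx)
Δv_min = (1.055e-34 J·s) / (2 × 1.675e-27 kg × 4.370e-10 m)
Δv_min = 7.204e+01 m/s = 72.039 m/s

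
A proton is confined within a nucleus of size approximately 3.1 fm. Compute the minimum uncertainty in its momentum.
1.701 × 10^-20 kg·m/s

Using the Heisenberg uncertainty principle:
ΔxΔp ≥ ℏ/2

With Δx ≈ L = 3.100e-15 m (the confinement size):
Δp_min = ℏ/(2Δx)
Δp_min = (1.055e-34 J·s) / (2 × 3.100e-15 m)
Δp_min = 1.701e-20 kg·m/s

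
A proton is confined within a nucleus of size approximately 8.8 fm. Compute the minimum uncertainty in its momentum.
5.992 × 10^-21 kg·m/s

Using the Heisenberg uncertainty principle:
ΔxΔp ≥ ℏ/2

With Δx ≈ L = 8.800e-15 m (the confinement size):
Δp_min = ℏ/(2Δx)
Δp_min = (1.055e-34 J·s) / (2 × 8.800e-15 m)
Δp_min = 5.992e-21 kg·m/s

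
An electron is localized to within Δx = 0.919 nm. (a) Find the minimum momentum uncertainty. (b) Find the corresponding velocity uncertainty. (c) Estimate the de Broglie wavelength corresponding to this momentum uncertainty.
(a) Δp_min = 5.738 × 10^-26 kg·m/s
(b) Δv_min = 62.986 km/s
(c) λ_dB = 11.548 nm

Step-by-step:

(a) From the uncertainty principle:
Δp_min = ℏ/(2Δx) = (1.055e-34 J·s)/(2 × 9.190e-10 m) = 5.738e-26 kg·m/s

(b) The velocity uncertainty:
Δv = Δp/m = (5.738e-26 kg·m/s)/(9.109e-31 kg) = 6.299e+04 m/s = 62.986 km/s

(c) The de Broglie wavelength for this momentum:
λ = h/p = (6.626e-34 J·s)/(5.738e-26 kg·m/s) = 1.155e-08 m = 11.548 nm

Note: The de Broglie wavelength is comparable to the localization size, as expected from wave-particle duality.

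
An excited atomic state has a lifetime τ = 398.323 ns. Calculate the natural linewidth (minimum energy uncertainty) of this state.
826.229 peV

Using the energy-time uncertainty principle:
ΔEΔt ≥ ℏ/2

The lifetime τ represents the time uncertainty Δt.
The natural linewidth (minimum energy uncertainty) is:

ΔE = ℏ/(2τ)
ΔE = (1.055e-34 J·s) / (2 × 3.983e-07 s)
ΔE = 1.324e-28 J = 826.229 peV

This natural linewidth limits the precision of spectroscopic measurements.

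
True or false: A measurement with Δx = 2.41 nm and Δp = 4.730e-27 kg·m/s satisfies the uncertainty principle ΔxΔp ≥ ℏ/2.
No, it violates the uncertainty principle (impossible measurement).

Calculate the product ΔxΔp:
ΔxΔp = (2.410e-09 m) × (4.730e-27 kg·m/s)
ΔxΔp = 1.140e-35 J·s

Compare to the minimum allowed value ℏ/2:
ℏ/2 = 5.273e-35 J·s

Since ΔxΔp = 1.140e-35 J·s < 5.273e-35 J·s = ℏ/2,
the measurement violates the uncertainty principle.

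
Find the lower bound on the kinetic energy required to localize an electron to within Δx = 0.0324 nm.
9.073 eV

Localizing a particle requires giving it sufficient momentum uncertainty:

1. From uncertainty principle: Δp ≥ ℏ/(2Δx)
   Δp_min = (1.055e-34 J·s) / (2 × 3.240e-11 m)
   Δp_min = 1.627e-24 kg·m/s

2. This momentum uncertainty corresponds to kinetic energy:
   KE ≈ (Δp)²/(2m) = (1.627e-24)²/(2 × 9.109e-31 kg)
   KE = 1.454e-18 J = 9.073 eV

Tighter localization requires more energy.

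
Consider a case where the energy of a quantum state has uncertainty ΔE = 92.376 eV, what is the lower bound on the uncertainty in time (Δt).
3.563 as

Using the energy-time uncertainty principle:
ΔEΔt ≥ ℏ/2

The minimum uncertainty in time is:
Δt_min = ℏ/(2ΔE)
Δt_min = (1.055e-34 J·s) / (2 × 1.480e-17 J)
Δt_min = 3.563e-18 s = 3.563 as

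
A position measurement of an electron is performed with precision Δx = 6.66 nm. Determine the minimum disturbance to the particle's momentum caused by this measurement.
7.917 × 10^-27 kg·m/s

The uncertainty principle implies that measuring position disturbs momentum:
ΔxΔp ≥ ℏ/2

When we measure position with precision Δx, we necessarily introduce a momentum uncertainty:
Δp ≥ ℏ/(2Δx)
Δp_min = (1.055e-34 J·s) / (2 × 6.660e-09 m)
Δp_min = 7.917e-27 kg·m/s

The more precisely we measure position, the greater the momentum disturbance.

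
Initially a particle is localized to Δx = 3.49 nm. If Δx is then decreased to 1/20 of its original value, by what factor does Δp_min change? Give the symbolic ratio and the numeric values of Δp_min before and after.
Original Δp_min = 1.511 × 10^-26 kg·m/s; new Δp'_min = 3.022 × 10^-25 kg·m/s; ratio Δp'_min/Δp_min = 20.

From the uncertainty principle ΔxΔp ≥ ℏ/2, the minimum momentum uncertainty is Δp_min = ℏ/(2Δx).

Original (Δx = 3.49 nm = 3.490e-09 m):
Δp_min = (1.055e-34 J·s)/(2 × 3.490e-09 m) = 1.511e-26 kg·m/s

When Δx → (1/20)Δx:
Δp'_min = ℏ/(2 × (1/20)Δx) = 20 × ℏ/(2Δx) = 20 × Δp_min
Δp'_min = 20 × 1.511e-26 kg·m/s = 3.022e-25 kg·m/s

Since Δp_min ∝ 1/Δx, when Δx is decreased to 1/20 of its original value, Δp_min increases to 20 times its original value.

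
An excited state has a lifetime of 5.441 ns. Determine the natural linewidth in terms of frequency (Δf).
14.626 MHz

Using the energy-time uncertainty principle and E = hf:
ΔEΔt ≥ ℏ/2
hΔf·Δt ≥ ℏ/2

The minimum frequency uncertainty is:
Δf = ℏ/(2hτ) = 1/(4πτ)
Δf = 1/(4π × 5.441e-09 s)
Δf = 1.463e+07 Hz = 14.626 MHz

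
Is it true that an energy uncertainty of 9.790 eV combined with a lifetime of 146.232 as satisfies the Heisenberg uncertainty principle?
Yes, it satisfies the uncertainty relation.

Calculate the product ΔEΔt:
ΔE = 9.790 eV = 1.569e-18 J
ΔEΔt = (1.569e-18 J) × (1.462e-16 s)
ΔEΔt = 2.294e-34 J·s

Compare to the minimum allowed value ℏ/2:
ℏ/2 = 5.273e-35 J·s

Since ΔEΔt = 2.294e-34 J·s ≥ 5.273e-35 J·s = ℏ/2,
this satisfies the uncertainty relation.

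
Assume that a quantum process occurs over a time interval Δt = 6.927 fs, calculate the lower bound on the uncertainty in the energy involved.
47.511 meV

Using the energy-time uncertainty principle:
ΔEΔt ≥ ℏ/2

The minimum uncertainty in energy is:
ΔE_min = ℏ/(2Δt)
ΔE_min = (1.055e-34 J·s) / (2 × 6.927e-15 s)
ΔE_min = 7.612e-21 J = 47.511 meV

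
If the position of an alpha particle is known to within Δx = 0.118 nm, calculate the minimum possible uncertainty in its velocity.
67.250 m/s

Using the Heisenberg uncertainty principle and Δp = mΔv:
ΔxΔp ≥ ℏ/2
Δx(mΔv) ≥ ℏ/2

The minimum uncertainty in velocity is:
Δv_min = ℏ/(2mΔx)
Δv_min = (1.055e-34 J·s) / (2 × 6.645e-27 kg × 1.180e-10 m)
Δv_min = 6.725e+01 m/s = 67.250 m/s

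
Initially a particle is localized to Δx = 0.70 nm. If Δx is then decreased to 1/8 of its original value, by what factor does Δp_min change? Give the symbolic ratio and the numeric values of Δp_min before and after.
Original Δp_min = 7.533 × 10^-26 kg·m/s; new Δp'_min = 6.026 × 10^-25 kg·m/s; ratio Δp'_min/Δp_min = 8.

From the uncertainty principle ΔxΔp ≥ ℏ/2, the minimum momentum uncertainty is Δp_min = ℏ/(2Δx).

Original (Δx = 0.70 nm = 7.000e-10 m):
Δp_min = (1.055e-34 J·s)/(2 × 7.000e-10 m) = 7.533e-26 kg·m/s

When Δx → (1/8)Δx:
Δp'_min = ℏ/(2 × (1/8)Δx) = 8 × ℏ/(2Δx) = 8 × Δp_min
Δp'_min = 8 × 7.533e-26 kg·m/s = 6.026e-25 kg·m/s

Since Δp_min ∝ 1/Δx, when Δx is decreased to 1/8 of its original value, Δp_min increases to 8 times its original value.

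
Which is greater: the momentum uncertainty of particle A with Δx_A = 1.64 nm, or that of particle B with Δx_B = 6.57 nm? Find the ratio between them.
Particle A has the larger minimum momentum uncertainty, by a factor of 4.01.

For each particle, the minimum momentum uncertainty is Δp_min = ℏ/(2Δx):

Particle A: Δp_A = ℏ/(2×1.640e-09 m) = 3.215e-26 kg·m/s
Particle B: Δp_B = ℏ/(2×6.570e-09 m) = 8.026e-27 kg·m/s

Ratio: Δp_A/Δp_B = 4.01

Since Δp_min ∝ 1/Δx, the particle with smaller position uncertainty (A) has larger momentum uncertainty.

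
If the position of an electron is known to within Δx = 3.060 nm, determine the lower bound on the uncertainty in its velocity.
18.916 km/s

Using the Heisenberg uncertainty principle and Δp = mΔv:
ΔxΔp ≥ ℏ/2
Δx(mΔv) ≥ ℏ/2

The minimum uncertainty in velocity is:
Δv_min = ℏ/(2mΔx)
Δv_min = (1.055e-34 J·s) / (2 × 9.109e-31 kg × 3.060e-09 m)
Δv_min = 1.892e+04 m/s = 18.916 km/s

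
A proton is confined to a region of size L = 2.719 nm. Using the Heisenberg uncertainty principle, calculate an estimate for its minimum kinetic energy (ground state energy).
701.675 neV

Using the uncertainty principle to estimate ground state energy:

1. The position uncertainty is approximately the confinement size:
   Δx ≈ L = 2.719e-09 m

2. From ΔxΔp ≥ ℏ/2, the minimum momentum uncertainty is:
   Δp ≈ ℏ/(2L) = 1.939e-26 kg·m/s

3. The kinetic energy is approximately:
   KE ≈ (Δp)²/(2m) = (1.939e-26)²/(2 × 1.673e-27 kg)
   KE ≈ 1.124e-25 J = 701.675 neV

This is an order-of-magnitude estimate of the ground state energy.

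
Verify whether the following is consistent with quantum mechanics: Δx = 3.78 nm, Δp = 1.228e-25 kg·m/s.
Yes, it satisfies the uncertainty principle.

Calculate the product ΔxΔp:
ΔxΔp = (3.780e-09 m) × (1.228e-25 kg·m/s)
ΔxΔp = 4.642e-34 J·s

Compare to the minimum allowed value ℏ/2:
ℏ/2 = 5.273e-35 J·s

Since ΔxΔp = 4.642e-34 J·s ≥ 5.273e-35 J·s = ℏ/2,
the measurement satisfies the uncertainty principle.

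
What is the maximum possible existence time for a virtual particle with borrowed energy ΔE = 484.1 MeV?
6.798 × 10^-25 s

Using the energy-time uncertainty principle:
ΔEΔt ≥ ℏ/2

For a virtual particle borrowing energy ΔE, the maximum lifetime is:
Δt_max = ℏ/(2ΔE)

Converting energy:
ΔE = 484.1 MeV = 7.756e-11 J

Δt_max = (1.055e-34 J·s) / (2 × 7.756e-11 J)
Δt_max = 6.798e-25 s = 6.798 × 10^-25 s

Virtual particles with higher borrowed energy exist for shorter times.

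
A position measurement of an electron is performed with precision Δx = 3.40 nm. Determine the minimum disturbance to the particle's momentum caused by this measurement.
1.551 × 10^-26 kg·m/s

The uncertainty principle implies that measuring position disturbs momentum:
ΔxΔp ≥ ℏ/2

When we measure position with precision Δx, we necessarily introduce a momentum uncertainty:
Δp ≥ ℏ/(2Δx)
Δp_min = (1.055e-34 J·s) / (2 × 3.400e-09 m)
Δp_min = 1.551e-26 kg·m/s

The more precisely we measure position, the greater the momentum disturbance.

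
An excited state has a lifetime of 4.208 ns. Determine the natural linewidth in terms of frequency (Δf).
18.911 MHz

Using the energy-time uncertainty principle and E = hf:
ΔEΔt ≥ ℏ/2
hΔf·Δt ≥ ℏ/2

The minimum frequency uncertainty is:
Δf = ℏ/(2hτ) = 1/(4πτ)
Δf = 1/(4π × 4.208e-09 s)
Δf = 1.891e+07 Hz = 18.911 MHz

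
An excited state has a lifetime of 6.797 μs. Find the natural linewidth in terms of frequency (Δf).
11.708 kHz

Using the energy-time uncertainty principle and E = hf:
ΔEΔt ≥ ℏ/2
hΔf·Δt ≥ ℏ/2

The minimum frequency uncertainty is:
Δf = ℏ/(2hτ) = 1/(4πτ)
Δf = 1/(4π × 6.797e-06 s)
Δf = 1.171e+04 Hz = 11.708 kHz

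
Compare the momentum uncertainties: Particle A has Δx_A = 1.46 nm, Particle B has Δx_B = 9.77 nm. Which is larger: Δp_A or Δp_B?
Particle A has the larger minimum momentum uncertainty, by a factor of 6.69.

For each particle, the minimum momentum uncertainty is Δp_min = ℏ/(2Δx):

Particle A: Δp_A = ℏ/(2×1.460e-09 m) = 3.612e-26 kg·m/s
Particle B: Δp_B = ℏ/(2×9.770e-09 m) = 5.397e-27 kg·m/s

Ratio: Δp_A/Δp_B = 6.69

Since Δp_min ∝ 1/Δx, the particle with smaller position uncertainty (A) has larger momentum uncertainty.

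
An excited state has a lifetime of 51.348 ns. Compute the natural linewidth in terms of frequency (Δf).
1.550 MHz

Using the energy-time uncertainty principle and E = hf:
ΔEΔt ≥ ℏ/2
hΔf·Δt ≥ ℏ/2

The minimum frequency uncertainty is:
Δf = ℏ/(2hτ) = 1/(4πτ)
Δf = 1/(4π × 5.135e-08 s)
Δf = 1.550e+06 Hz = 1.550 MHz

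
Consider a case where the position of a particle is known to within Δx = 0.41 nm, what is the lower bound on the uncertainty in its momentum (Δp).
1.286 × 10^-25 kg·m/s

Using the Heisenberg uncertainty principle:
ΔxΔp ≥ ℏ/2

The minimum uncertainty in momentum is:
Δp_min = ℏ/(2Δx)
Δp_min = (1.055e-34 J·s) / (2 × 4.100e-10 m)
Δp_min = 1.286e-25 kg·m/s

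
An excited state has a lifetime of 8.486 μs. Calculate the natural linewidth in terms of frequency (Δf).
9.378 kHz

Using the energy-time uncertainty principle and E = hf:
ΔEΔt ≥ ℏ/2
hΔf·Δt ≥ ℏ/2

The minimum frequency uncertainty is:
Δf = ℏ/(2hτ) = 1/(4πτ)
Δf = 1/(4π × 8.486e-06 s)
Δf = 9.378e+03 Hz = 9.378 kHz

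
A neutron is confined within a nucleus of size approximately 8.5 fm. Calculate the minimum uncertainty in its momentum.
6.203 × 10^-21 kg·m/s

Using the Heisenberg uncertainty principle:
ΔxΔp ≥ ℏ/2

With Δx ≈ L = 8.500e-15 m (the confinement size):
Δp_min = ℏ/(2Δx)
Δp_min = (1.055e-34 J·s) / (2 × 8.500e-15 m)
Δp_min = 6.203e-21 kg·m/s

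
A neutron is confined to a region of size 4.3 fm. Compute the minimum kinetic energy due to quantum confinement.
280.168 keV

Using the uncertainty principle:

1. Position uncertainty: Δx ≈ 4.300e-15 m
2. Minimum momentum uncertainty: Δp = ℏ/(2Δx) = 1.226e-20 kg·m/s
3. Minimum kinetic energy:
   KE = (Δp)²/(2m) = (1.226e-20)²/(2 × 1.675e-27 kg)
   KE = 4.489e-14 J = 280.168 keV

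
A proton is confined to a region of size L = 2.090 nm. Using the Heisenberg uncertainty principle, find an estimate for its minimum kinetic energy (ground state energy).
1.188 μeV

Using the uncertainty principle to estimate ground state energy:

1. The position uncertainty is approximately the confinement size:
   Δx ≈ L = 2.090e-09 m

2. From ΔxΔp ≥ ℏ/2, the minimum momentum uncertainty is:
   Δp ≈ ℏ/(2L) = 2.523e-26 kg·m/s

3. The kinetic energy is approximately:
   KE ≈ (Δp)²/(2m) = (2.523e-26)²/(2 × 1.673e-27 kg)
   KE ≈ 1.903e-25 J = 1.188 μeV

This is an order-of-magnitude estimate of the ground state energy.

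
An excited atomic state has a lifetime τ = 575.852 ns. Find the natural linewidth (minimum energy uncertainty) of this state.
571.511 peV

Using the energy-time uncertainty principle:
ΔEΔt ≥ ℏ/2

The lifetime τ represents the time uncertainty Δt.
The natural linewidth (minimum energy uncertainty) is:

ΔE = ℏ/(2τ)
ΔE = (1.055e-34 J·s) / (2 × 5.759e-07 s)
ΔE = 9.157e-29 J = 571.511 peV

This natural linewidth limits the precision of spectroscopic measurements.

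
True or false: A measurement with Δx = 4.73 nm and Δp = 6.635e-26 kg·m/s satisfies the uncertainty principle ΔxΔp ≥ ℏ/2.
Yes, it satisfies the uncertainty principle.

Calculate the product ΔxΔp:
ΔxΔp = (4.730e-09 m) × (6.635e-26 kg·m/s)
ΔxΔp = 3.138e-34 J·s

Compare to the minimum allowed value ℏ/2:
ℏ/2 = 5.273e-35 J·s

Since ΔxΔp = 3.138e-34 J·s ≥ 5.273e-35 J·s = ℏ/2,
the measurement satisfies the uncertainty principle.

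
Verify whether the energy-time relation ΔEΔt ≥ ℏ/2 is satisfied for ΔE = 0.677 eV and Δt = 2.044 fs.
Yes, it satisfies the uncertainty relation.

Calculate the product ΔEΔt:
ΔE = 0.677 eV = 1.085e-19 J
ΔEΔt = (1.085e-19 J) × (2.044e-15 s)
ΔEΔt = 2.217e-34 J·s

Compare to the minimum allowed value ℏ/2:
ℏ/2 = 5.273e-35 J·s

Since ΔEΔt = 2.217e-34 J·s ≥ 5.273e-35 J·s = ℏ/2,
this satisfies the uncertainty relation.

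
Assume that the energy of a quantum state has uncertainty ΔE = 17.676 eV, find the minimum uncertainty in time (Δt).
18.619 as

Using the energy-time uncertainty principle:
ΔEΔt ≥ ℏ/2

The minimum uncertainty in time is:
Δt_min = ℏ/(2ΔE)
Δt_min = (1.055e-34 J·s) / (2 × 2.832e-18 J)
Δt_min = 1.862e-17 s = 18.619 as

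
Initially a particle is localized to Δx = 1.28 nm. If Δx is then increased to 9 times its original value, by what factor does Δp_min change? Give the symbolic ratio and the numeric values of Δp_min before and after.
Original Δp_min = 4.119 × 10^-26 kg·m/s; new Δp'_min = 4.577 × 10^-27 kg·m/s; ratio Δp'_min/Δp_min = 1/9.

From the uncertainty principle ΔxΔp ≥ ℏ/2, the minimum momentum uncertainty is Δp_min = ℏ/(2Δx).

Original (Δx = 1.28 nm = 1.280e-09 m):
Δp_min = (1.055e-34 J·s)/(2 × 1.280e-09 m) = 4.119e-26 kg·m/s

When Δx → 9Δx:
Δp'_min = ℏ/(2 × 9Δx) = (1/9) × ℏ/(2Δx) = (1/9) × Δp_min
Δp'_min = 1/9 × 4.119e-26 kg·m/s = 4.577e-27 kg·m/s

Since Δp_min ∝ 1/Δx, when Δx is increased to 9 times its original value, Δp_min decreases to 1/9 of its original value.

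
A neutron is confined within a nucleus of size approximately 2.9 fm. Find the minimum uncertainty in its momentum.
1.818 × 10^-20 kg·m/s

Using the Heisenberg uncertainty principle:
ΔxΔp ≥ ℏ/2

With Δx ≈ L = 2.900e-15 m (the confinement size):
Δp_min = ℏ/(2Δx)
Δp_min = (1.055e-34 J·s) / (2 × 2.900e-15 m)
Δp_min = 1.818e-20 kg·m/s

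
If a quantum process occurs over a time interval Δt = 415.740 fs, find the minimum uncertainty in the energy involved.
791.615 μeV

Using the energy-time uncertainty principle:
ΔEΔt ≥ ℏ/2

The minimum uncertainty in energy is:
ΔE_min = ℏ/(2Δt)
ΔE_min = (1.055e-34 J·s) / (2 × 4.157e-13 s)
ΔE_min = 1.268e-22 J = 791.615 μeV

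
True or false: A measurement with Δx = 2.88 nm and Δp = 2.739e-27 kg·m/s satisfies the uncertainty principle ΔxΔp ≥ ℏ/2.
No, it violates the uncertainty principle (impossible measurement).

Calculate the product ΔxΔp:
ΔxΔp = (2.880e-09 m) × (2.739e-27 kg·m/s)
ΔxΔp = 7.888e-36 J·s

Compare to the minimum allowed value ℏ/2:
ℏ/2 = 5.273e-35 J·s

Since ΔxΔp = 7.888e-36 J·s < 5.273e-35 J·s = ℏ/2,
the measurement violates the uncertainty principle.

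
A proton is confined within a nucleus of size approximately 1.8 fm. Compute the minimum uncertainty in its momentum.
2.929 × 10^-20 kg·m/s

Using the Heisenberg uncertainty principle:
ΔxΔp ≥ ℏ/2

With Δx ≈ L = 1.800e-15 m (the confinement size):
Δp_min = ℏ/(2Δx)
Δp_min = (1.055e-34 J·s) / (2 × 1.800e-15 m)
Δp_min = 2.929e-20 kg·m/s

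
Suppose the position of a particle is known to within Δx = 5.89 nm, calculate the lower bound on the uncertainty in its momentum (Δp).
8.952 × 10^-27 kg·m/s

Using the Heisenberg uncertainty principle:
ΔxΔp ≥ ℏ/2

The minimum uncertainty in momentum is:
Δp_min = ℏ/(2Δx)
Δp_min = (1.055e-34 J·s) / (2 × 5.890e-09 m)
Δp_min = 8.952e-27 kg·m/s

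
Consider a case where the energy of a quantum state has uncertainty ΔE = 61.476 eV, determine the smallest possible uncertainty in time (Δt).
5.353 as

Using the energy-time uncertainty principle:
ΔEΔt ≥ ℏ/2

The minimum uncertainty in time is:
Δt_min = ℏ/(2ΔE)
Δt_min = (1.055e-34 J·s) / (2 × 9.850e-18 J)
Δt_min = 5.353e-18 s = 5.353 as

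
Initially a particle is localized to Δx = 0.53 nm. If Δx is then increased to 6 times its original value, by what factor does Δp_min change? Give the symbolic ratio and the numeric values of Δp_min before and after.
Original Δp_min = 9.949 × 10^-26 kg·m/s; new Δp'_min = 1.658 × 10^-26 kg·m/s; ratio Δp'_min/Δp_min = 1/6.

From the uncertainty principle ΔxΔp ≥ ℏ/2, the minimum momentum uncertainty is Δp_min = ℏ/(2Δx).

Original (Δx = 0.53 nm = 5.300e-10 m):
Δp_min = (1.055e-34 J·s)/(2 × 5.300e-10 m) = 9.949e-26 kg·m/s

When Δx → 6Δx:
Δp'_min = ℏ/(2 × 6Δx) = (1/6) × ℏ/(2Δx) = (1/6) × Δp_min
Δp'_min = 1/6 × 9.949e-26 kg·m/s = 1.658e-26 kg·m/s

Since Δp_min ∝ 1/Δx, when Δx is increased to 6 times its original value, Δp_min decreases to 1/6 of its original value.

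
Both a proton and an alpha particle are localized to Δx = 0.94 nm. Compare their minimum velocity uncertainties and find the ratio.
The proton has the larger minimum velocity uncertainty, by a ratio of 4.0.

For both particles, Δp_min = ℏ/(2Δx) = 5.609e-26 kg·m/s (same for both).

The velocity uncertainty is Δv = Δp/m:
- proton: Δv = 5.609e-26 / 1.673e-27 = 3.354e+01 m/s = 33.537 m/s
- alpha particle: Δv = 5.609e-26 / 6.645e-27 = 8.442e+00 m/s = 8.442 m/s

Ratio: 3.354e+01 / 8.442e+00 = 4.0

The lighter particle has larger velocity uncertainty because Δv ∝ 1/m.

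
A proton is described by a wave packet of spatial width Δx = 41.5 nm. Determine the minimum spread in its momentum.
1.271 × 10^-27 kg·m/s

For a wave packet, the spatial width Δx and momentum spread Δp are related by the uncertainty principle:
ΔxΔp ≥ ℏ/2

The minimum momentum spread is:
Δp_min = ℏ/(2Δx)
Δp_min = (1.055e-34 J·s) / (2 × 4.150e-08 m)
Δp_min = 1.271e-27 kg·m/s

A wave packet cannot have both a well-defined position and well-defined momentum.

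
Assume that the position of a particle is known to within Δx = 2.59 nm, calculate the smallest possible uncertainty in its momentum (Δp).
2.036 × 10^-26 kg·m/s

Using the Heisenberg uncertainty principle:
ΔxΔp ≥ ℏ/2

The minimum uncertainty in momentum is:
Δp_min = ℏ/(2Δx)
Δp_min = (1.055e-34 J·s) / (2 × 2.590e-09 m)
Δp_min = 2.036e-26 kg·m/s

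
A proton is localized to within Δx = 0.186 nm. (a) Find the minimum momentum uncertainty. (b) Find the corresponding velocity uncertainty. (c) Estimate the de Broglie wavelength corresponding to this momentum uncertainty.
(a) Δp_min = 2.835 × 10^-25 kg·m/s
(b) Δv_min = 169.487 m/s
(c) λ_dB = 2.337 nm

Step-by-step:

(a) From the uncertainty principle:
Δp_min = ℏ/(2Δx) = (1.055e-34 J·s)/(2 × 1.860e-10 m) = 2.835e-25 kg·m/s

(b) The velocity uncertainty:
Δv = Δp/m = (2.835e-25 kg·m/s)/(1.673e-27 kg) = 1.695e+02 m/s = 169.487 m/s

(c) The de Broglie wavelength for this momentum:
λ = h/p = (6.626e-34 J·s)/(2.835e-25 kg·m/s) = 2.337e-09 m = 2.337 nm

Note: The de Broglie wavelength is comparable to the localization size, as expected from wave-particle duality.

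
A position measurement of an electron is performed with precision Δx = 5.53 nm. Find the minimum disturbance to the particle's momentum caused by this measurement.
9.535 × 10^-27 kg·m/s

The uncertainty principle implies that measuring position disturbs momentum:
ΔxΔp ≥ ℏ/2

When we measure position with precision Δx, we necessarily introduce a momentum uncertainty:
Δp ≥ ℏ/(2Δx)
Δp_min = (1.055e-34 J·s) / (2 × 5.530e-09 m)
Δp_min = 9.535e-27 kg·m/s

The more precisely we measure position, the greater the momentum disturbance.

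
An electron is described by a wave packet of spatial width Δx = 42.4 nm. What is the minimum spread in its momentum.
1.244 × 10^-27 kg·m/s

For a wave packet, the spatial width Δx and momentum spread Δp are related by the uncertainty principle:
ΔxΔp ≥ ℏ/2

The minimum momentum spread is:
Δp_min = ℏ/(2Δx)
Δp_min = (1.055e-34 J·s) / (2 × 4.240e-08 m)
Δp_min = 1.244e-27 kg·m/s

A wave packet cannot have both a well-defined position and well-defined momentum.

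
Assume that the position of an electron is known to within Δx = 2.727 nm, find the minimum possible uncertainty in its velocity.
21.226 km/s

Using the Heisenberg uncertainty principle and Δp = mΔv:
ΔxΔp ≥ ℏ/2
Δx(mΔv) ≥ ℏ/2

The minimum uncertainty in velocity is:
Δv_min = ℏ/(2mΔx)
Δv_min = (1.055e-34 J·s) / (2 × 9.109e-31 kg × 2.727e-09 m)
Δv_min = 2.123e+04 m/s = 21.226 km/s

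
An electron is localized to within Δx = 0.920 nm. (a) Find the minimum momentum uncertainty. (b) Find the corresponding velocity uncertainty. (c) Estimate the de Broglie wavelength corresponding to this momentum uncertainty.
(a) Δp_min = 5.731 × 10^-26 kg·m/s
(b) Δv_min = 62.917 km/s
(c) λ_dB = 11.561 nm

Step-by-step:

(a) From the uncertainty principle:
Δp_min = ℏ/(2Δx) = (1.055e-34 J·s)/(2 × 9.200e-10 m) = 5.731e-26 kg·m/s

(b) The velocity uncertainty:
Δv = Δp/m = (5.731e-26 kg·m/s)/(9.109e-31 kg) = 6.292e+04 m/s = 62.917 km/s

(c) The de Broglie wavelength for this momentum:
λ = h/p = (6.626e-34 J·s)/(5.731e-26 kg·m/s) = 1.156e-08 m = 11.561 nm

Note: The de Broglie wavelength is comparable to the localization size, as expected from wave-particle duality.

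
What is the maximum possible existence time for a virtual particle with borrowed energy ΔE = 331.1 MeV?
9.940 × 10^-25 s

Using the energy-time uncertainty principle:
ΔEΔt ≥ ℏ/2

For a virtual particle borrowing energy ΔE, the maximum lifetime is:
Δt_max = ℏ/(2ΔE)

Converting energy:
ΔE = 331.1 MeV = 5.305e-11 J

Δt_max = (1.055e-34 J·s) / (2 × 5.305e-11 J)
Δt_max = 9.940e-25 s = 9.940 × 10^-25 s

Virtual particles with higher borrowed energy exist for shorter times.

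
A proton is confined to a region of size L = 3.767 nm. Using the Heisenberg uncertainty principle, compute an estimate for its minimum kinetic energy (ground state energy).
365.564 neV

Using the uncertainty principle to estimate ground state energy:

1. The position uncertainty is approximately the confinement size:
   Δx ≈ L = 3.767e-09 m

2. From ΔxΔp ≥ ℏ/2, the minimum momentum uncertainty is:
   Δp ≈ ℏ/(2L) = 1.400e-26 kg·m/s

3. The kinetic energy is approximately:
   KE ≈ (Δp)²/(2m) = (1.400e-26)²/(2 × 1.673e-27 kg)
   KE ≈ 5.857e-26 J = 365.564 neV

This is an order-of-magnitude estimate of the ground state energy.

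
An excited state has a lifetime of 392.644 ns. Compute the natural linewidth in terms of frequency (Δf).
202.671 kHz

Using the energy-time uncertainty principle and E = hf:
ΔEΔt ≥ ℏ/2
hΔf·Δt ≥ ℏ/2

The minimum frequency uncertainty is:
Δf = ℏ/(2hτ) = 1/(4πτ)
Δf = 1/(4π × 3.926e-07 s)
Δf = 2.027e+05 Hz = 202.671 kHz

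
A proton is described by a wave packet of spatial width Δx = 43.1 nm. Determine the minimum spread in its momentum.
1.223 × 10^-27 kg·m/s

For a wave packet, the spatial width Δx and momentum spread Δp are related by the uncertainty principle:
ΔxΔp ≥ ℏ/2

The minimum momentum spread is:
Δp_min = ℏ/(2Δx)
Δp_min = (1.055e-34 J·s) / (2 × 4.310e-08 m)
Δp_min = 1.223e-27 kg·m/s

A wave packet cannot have both a well-defined position and well-defined momentum.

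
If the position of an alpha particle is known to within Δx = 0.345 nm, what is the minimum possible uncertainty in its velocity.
23.001 m/s

Using the Heisenberg uncertainty principle and Δp = mΔv:
ΔxΔp ≥ ℏ/2
Δx(mΔv) ≥ ℏ/2

The minimum uncertainty in velocity is:
Δv_min = ℏ/(2mΔx)
Δv_min = (1.055e-34 J·s) / (2 × 6.645e-27 kg × 3.450e-10 m)
Δv_min = 2.300e+01 m/s = 23.001 m/s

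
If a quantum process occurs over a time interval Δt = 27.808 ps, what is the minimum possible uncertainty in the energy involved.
11.835 μeV

Using the energy-time uncertainty principle:
ΔEΔt ≥ ℏ/2

The minimum uncertainty in energy is:
ΔE_min = ℏ/(2Δt)
ΔE_min = (1.055e-34 J·s) / (2 × 2.781e-11 s)
ΔE_min = 1.896e-24 J = 11.835 μeV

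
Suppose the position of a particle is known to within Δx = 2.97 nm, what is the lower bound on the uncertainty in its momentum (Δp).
1.775 × 10^-26 kg·m/s

Using the Heisenberg uncertainty principle:
ΔxΔp ≥ ℏ/2

The minimum uncertainty in momentum is:
Δp_min = ℏ/(2Δx)
Δp_min = (1.055e-34 J·s) / (2 × 2.970e-09 m)
Δp_min = 1.775e-26 kg·m/s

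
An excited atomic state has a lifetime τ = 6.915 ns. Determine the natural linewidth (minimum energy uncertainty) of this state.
47.593 neV

Using the energy-time uncertainty principle:
ΔEΔt ≥ ℏ/2

The lifetime τ represents the time uncertainty Δt.
The natural linewidth (minimum energy uncertainty) is:

ΔE = ℏ/(2τ)
ΔE = (1.055e-34 J·s) / (2 × 6.915e-09 s)
ΔE = 7.625e-27 J = 47.593 neV

This natural linewidth limits the precision of spectroscopic measurements.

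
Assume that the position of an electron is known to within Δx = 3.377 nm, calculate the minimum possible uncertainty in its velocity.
17.141 km/s

Using the Heisenberg uncertainty principle and Δp = mΔv:
ΔxΔp ≥ ℏ/2
Δx(mΔv) ≥ ℏ/2

The minimum uncertainty in velocity is:
Δv_min = ℏ/(2mΔx)
Δv_min = (1.055e-34 J·s) / (2 × 9.109e-31 kg × 3.377e-09 m)
Δv_min = 1.714e+04 m/s = 17.141 km/s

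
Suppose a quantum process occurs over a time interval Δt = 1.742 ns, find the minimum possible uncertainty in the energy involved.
188.924 neV

Using the energy-time uncertainty principle:
ΔEΔt ≥ ℏ/2

The minimum uncertainty in energy is:
ΔE_min = ℏ/(2Δt)
ΔE_min = (1.055e-34 J·s) / (2 × 1.742e-09 s)
ΔE_min = 3.027e-26 J = 188.924 neV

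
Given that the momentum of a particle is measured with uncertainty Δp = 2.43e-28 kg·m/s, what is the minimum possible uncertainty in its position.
216.990 nm

Using the Heisenberg uncertainty principle:
ΔxΔp ≥ ℏ/2

The minimum uncertainty in position is:
Δx_min = ℏ/(2Δp)
Δx_min = (1.055e-34 J·s) / (2 × 2.430e-28 kg·m/s)
Δx_min = 2.170e-07 m = 216.990 nm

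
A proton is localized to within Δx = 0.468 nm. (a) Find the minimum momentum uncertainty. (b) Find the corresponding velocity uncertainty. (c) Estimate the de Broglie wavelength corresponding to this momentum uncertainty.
(a) Δp_min = 1.127 × 10^-25 kg·m/s
(b) Δv_min = 67.360 m/s
(c) λ_dB = 5.881 nm

Step-by-step:

(a) From the uncertainty principle:
Δp_min = ℏ/(2Δx) = (1.055e-34 J·s)/(2 × 4.680e-10 m) = 1.127e-25 kg·m/s

(b) The velocity uncertainty:
Δv = Δp/m = (1.127e-25 kg·m/s)/(1.673e-27 kg) = 6.736e+01 m/s = 67.360 m/s

(c) The de Broglie wavelength for this momentum:
λ = h/p = (6.626e-34 J·s)/(1.127e-25 kg·m/s) = 5.881e-09 m = 5.881 nm

Note: The de Broglie wavelength is comparable to the localization size, as expected from wave-particle duality.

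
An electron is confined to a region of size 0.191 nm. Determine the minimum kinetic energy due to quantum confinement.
261.094 meV

Using the uncertainty principle:

1. Position uncertainty: Δx ≈ 1.910e-10 m
2. Minimum momentum uncertainty: Δp = ℏ/(2Δx) = 2.761e-25 kg·m/s
3. Minimum kinetic energy:
   KE = (Δp)²/(2m) = (2.761e-25)²/(2 × 9.109e-31 kg)
   KE = 4.183e-20 J = 261.094 meV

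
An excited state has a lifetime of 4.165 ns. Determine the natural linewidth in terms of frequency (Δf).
19.106 MHz

Using the energy-time uncertainty principle and E = hf:
ΔEΔt ≥ ℏ/2
hΔf·Δt ≥ ℏ/2

The minimum frequency uncertainty is:
Δf = ℏ/(2hτ) = 1/(4πτ)
Δf = 1/(4π × 4.165e-09 s)
Δf = 1.911e+07 Hz = 19.106 MHz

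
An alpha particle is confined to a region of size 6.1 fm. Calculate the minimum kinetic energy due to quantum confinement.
35.093 keV

Using the uncertainty principle:

1. Position uncertainty: Δx ≈ 6.100e-15 m
2. Minimum momentum uncertainty: Δp = ℏ/(2Δx) = 8.644e-21 kg·m/s
3. Minimum kinetic energy:
   KE = (Δp)²/(2m) = (8.644e-21)²/(2 × 6.645e-27 kg)
   KE = 5.623e-15 J = 35.093 keV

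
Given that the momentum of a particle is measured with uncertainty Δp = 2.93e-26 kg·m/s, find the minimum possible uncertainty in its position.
1.800 nm

Using the Heisenberg uncertainty principle:
ΔxΔp ≥ ℏ/2

The minimum uncertainty in position is:
Δx_min = ℏ/(2Δp)
Δx_min = (1.055e-34 J·s) / (2 × 2.930e-26 kg·m/s)
Δx_min = 1.800e-09 m = 1.800 nm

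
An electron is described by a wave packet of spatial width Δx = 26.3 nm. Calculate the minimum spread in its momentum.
2.005 × 10^-27 kg·m/s

For a wave packet, the spatial width Δx and momentum spread Δp are related by the uncertainty principle:
ΔxΔp ≥ ℏ/2

The minimum momentum spread is:
Δp_min = ℏ/(2Δx)
Δp_min = (1.055e-34 J·s) / (2 × 2.630e-08 m)
Δp_min = 2.005e-27 kg·m/s

A wave packet cannot have both a well-defined position and well-defined momentum.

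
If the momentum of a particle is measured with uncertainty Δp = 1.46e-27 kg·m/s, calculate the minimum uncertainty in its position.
36.115 nm

Using the Heisenberg uncertainty principle:
ΔxΔp ≥ ℏ/2

The minimum uncertainty in position is:
Δx_min = ℏ/(2Δp)
Δx_min = (1.055e-34 J·s) / (2 × 1.460e-27 kg·m/s)
Δx_min = 3.612e-08 m = 36.115 nm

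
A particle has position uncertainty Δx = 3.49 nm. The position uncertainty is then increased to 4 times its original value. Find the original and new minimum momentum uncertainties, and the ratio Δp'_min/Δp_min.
Original Δp_min = 1.511 × 10^-26 kg·m/s; new Δp'_min = 3.777 × 10^-27 kg·m/s; ratio Δp'_min/Δp_min = 1/4.

From the uncertainty principle ΔxΔp ≥ ℏ/2, the minimum momentum uncertainty is Δp_min = ℏ/(2Δx).

Original (Δx = 3.49 nm = 3.490e-09 m):
Δp_min = (1.055e-34 J·s)/(2 × 3.490e-09 m) = 1.511e-26 kg·m/s

When Δx → 4Δx:
Δp'_min = ℏ/(2 × 4Δx) = (1/4) × ℏ/(2Δx) = (1/4) × Δp_min
Δp'_min = 1/4 × 1.511e-26 kg·m/s = 3.777e-27 kg·m/s

Since Δp_min ∝ 1/Δx, when Δx is increased to 4 times its original value, Δp_min decreases to 1/4 of its original value.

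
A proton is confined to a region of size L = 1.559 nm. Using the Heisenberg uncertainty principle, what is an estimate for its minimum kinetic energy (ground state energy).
2.134 μeV

Using the uncertainty principle to estimate ground state energy:

1. The position uncertainty is approximately the confinement size:
   Δx ≈ L = 1.559e-09 m

2. From ΔxΔp ≥ ℏ/2, the minimum momentum uncertainty is:
   Δp ≈ ℏ/(2L) = 3.382e-26 kg·m/s

3. The kinetic energy is approximately:
   KE ≈ (Δp)²/(2m) = (3.382e-26)²/(2 × 1.673e-27 kg)
   KE ≈ 3.420e-25 J = 2.134 μeV

This is an order-of-magnitude estimate of the ground state energy.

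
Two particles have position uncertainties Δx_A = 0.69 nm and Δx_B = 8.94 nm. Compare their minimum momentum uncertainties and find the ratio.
Particle A has the larger minimum momentum uncertainty, by a factor of 12.96.

For each particle, the minimum momentum uncertainty is Δp_min = ℏ/(2Δx):

Particle A: Δp_A = ℏ/(2×6.900e-10 m) = 7.642e-26 kg·m/s
Particle B: Δp_B = ℏ/(2×8.940e-09 m) = 5.898e-27 kg·m/s

Ratio: Δp_A/Δp_B = 12.96

Since Δp_min ∝ 1/Δx, the particle with smaller position uncertainty (A) has larger momentum uncertainty.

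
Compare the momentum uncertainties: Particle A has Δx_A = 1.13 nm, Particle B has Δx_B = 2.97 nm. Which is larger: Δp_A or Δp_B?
Particle A has the larger minimum momentum uncertainty, by a factor of 2.63.

For each particle, the minimum momentum uncertainty is Δp_min = ℏ/(2Δx):

Particle A: Δp_A = ℏ/(2×1.130e-09 m) = 4.666e-26 kg·m/s
Particle B: Δp_B = ℏ/(2×2.970e-09 m) = 1.775e-26 kg·m/s

Ratio: Δp_A/Δp_B = 2.63

Since Δp_min ∝ 1/Δx, the particle with smaller position uncertainty (A) has larger momentum uncertainty.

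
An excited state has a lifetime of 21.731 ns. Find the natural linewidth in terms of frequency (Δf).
3.662 MHz

Using the energy-time uncertainty principle and E = hf:
ΔEΔt ≥ ℏ/2
hΔf·Δt ≥ ℏ/2

The minimum frequency uncertainty is:
Δf = ℏ/(2hτ) = 1/(4πτ)
Δf = 1/(4π × 2.173e-08 s)
Δf = 3.662e+06 Hz = 3.662 MHz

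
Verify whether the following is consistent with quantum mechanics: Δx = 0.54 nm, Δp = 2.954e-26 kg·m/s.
No, it violates the uncertainty principle (impossible measurement).

Calculate the product ΔxΔp:
ΔxΔp = (5.400e-10 m) × (2.954e-26 kg·m/s)
ΔxΔp = 1.595e-35 J·s

Compare to the minimum allowed value ℏ/2:
ℏ/2 = 5.273e-35 J·s

Since ΔxΔp = 1.595e-35 J·s < 5.273e-35 J·s = ℏ/2,
the measurement violates the uncertainty principle.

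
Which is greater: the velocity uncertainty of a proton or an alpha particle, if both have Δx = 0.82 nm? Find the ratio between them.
The proton has the larger minimum velocity uncertainty, by a ratio of 4.0.

For both particles, Δp_min = ℏ/(2Δx) = 6.430e-26 kg·m/s (same for both).

The velocity uncertainty is Δv = Δp/m:
- proton: Δv = 6.430e-26 / 1.673e-27 = 3.844e+01 m/s = 38.445 m/s
- alpha particle: Δv = 6.430e-26 / 6.645e-27 = 9.677e+00 m/s = 9.677 m/s

Ratio: 3.844e+01 / 9.677e+00 = 4.0

The lighter particle has larger velocity uncertainty because Δv ∝ 1/m.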